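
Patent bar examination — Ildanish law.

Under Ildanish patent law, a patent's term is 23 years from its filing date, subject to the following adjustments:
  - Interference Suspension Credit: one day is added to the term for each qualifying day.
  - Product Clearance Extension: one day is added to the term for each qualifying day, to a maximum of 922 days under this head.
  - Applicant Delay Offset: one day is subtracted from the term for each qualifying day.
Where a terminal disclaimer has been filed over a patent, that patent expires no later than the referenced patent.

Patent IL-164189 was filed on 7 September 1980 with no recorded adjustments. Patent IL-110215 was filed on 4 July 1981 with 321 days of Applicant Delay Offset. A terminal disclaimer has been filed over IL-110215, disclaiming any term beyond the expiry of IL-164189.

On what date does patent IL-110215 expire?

August 18, 2003

Natural term of IL-110215:
  Base: filing + 23 years → 4 July 2004.
  Applicant Delay Offset: −321 days → 18 August 2003.
Expiry of referenced patent IL-164189:
  Base: filing + 23 years → 7 September 2003.
Terminal disclaimer: IL-110215 expires on the earlier of 18 August 2003 and 7 September 2003.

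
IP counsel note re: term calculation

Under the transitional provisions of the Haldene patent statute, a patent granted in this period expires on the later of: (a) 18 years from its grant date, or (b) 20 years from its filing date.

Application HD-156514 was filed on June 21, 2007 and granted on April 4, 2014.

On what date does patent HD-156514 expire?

(a) grant + 18 years → 4 April 2032.
(b) filing + 20 years → 21 June 2027.
Later of the two: 4 April 2032.

April 4, 2032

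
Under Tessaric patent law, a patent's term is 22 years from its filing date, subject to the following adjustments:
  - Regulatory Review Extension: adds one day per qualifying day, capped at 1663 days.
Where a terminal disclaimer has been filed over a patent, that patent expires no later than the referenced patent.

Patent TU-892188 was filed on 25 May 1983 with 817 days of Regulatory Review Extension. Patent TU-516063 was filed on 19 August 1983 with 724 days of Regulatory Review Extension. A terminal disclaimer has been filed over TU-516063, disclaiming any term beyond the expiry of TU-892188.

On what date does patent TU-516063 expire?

Natural term of TU-516063:
  Base: filing + 22 years → 19 August 2005.
  Regulatory Review Extension: 724 days (within the 1663-day cap) → +724 days → 13 August 2007.
Expiry of referenced patent TU-892188:
  Base: filing + 22 years → 25 May 2005.
  Regulatory Review Extension: 817 days (within the 1663-day cap) → +817 days → 20 August 2007.
Terminal disclaimer: TU-516063 expires on the earlier of 13 August 2007 and 20 August 2007.

2007-08-13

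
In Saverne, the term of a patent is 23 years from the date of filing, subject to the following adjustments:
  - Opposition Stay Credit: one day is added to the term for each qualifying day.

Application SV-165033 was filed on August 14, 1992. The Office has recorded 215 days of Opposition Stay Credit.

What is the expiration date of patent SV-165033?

Base term: filing date + 23 years → 14 August 2015.
Opposition Stay Credit: +215 days → 16 March 2016.

2016-03-16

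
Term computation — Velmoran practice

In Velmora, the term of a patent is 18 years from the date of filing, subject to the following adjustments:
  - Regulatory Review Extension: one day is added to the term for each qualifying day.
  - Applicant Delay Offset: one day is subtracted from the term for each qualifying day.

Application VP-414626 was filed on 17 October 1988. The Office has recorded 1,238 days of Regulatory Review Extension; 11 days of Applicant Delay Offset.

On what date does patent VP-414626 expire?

Base term: filing date + 18 years → 17 October 2006.
Regulatory Review Extension: +1238 days → 8 March 2010.
Applicant Delay Offset: −11 days → 25 February 2010.

2010-02-25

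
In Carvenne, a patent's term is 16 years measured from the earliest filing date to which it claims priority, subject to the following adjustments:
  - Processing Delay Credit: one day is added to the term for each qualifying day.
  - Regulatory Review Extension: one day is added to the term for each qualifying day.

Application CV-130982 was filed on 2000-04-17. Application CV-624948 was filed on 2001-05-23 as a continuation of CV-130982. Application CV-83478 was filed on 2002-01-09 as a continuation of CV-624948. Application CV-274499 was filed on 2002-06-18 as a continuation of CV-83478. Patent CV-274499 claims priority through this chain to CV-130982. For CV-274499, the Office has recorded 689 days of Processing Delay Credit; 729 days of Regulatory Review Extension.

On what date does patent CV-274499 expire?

2020-03-05

Earliest priority filing: 17 April 2000.
Base term: 17 April 2000 + 16 years → 17 April 2016.
Processing Delay Credit: +689 days → 7 March 2018.
Regulatory Review Extension: +729 days → 5 March 2020.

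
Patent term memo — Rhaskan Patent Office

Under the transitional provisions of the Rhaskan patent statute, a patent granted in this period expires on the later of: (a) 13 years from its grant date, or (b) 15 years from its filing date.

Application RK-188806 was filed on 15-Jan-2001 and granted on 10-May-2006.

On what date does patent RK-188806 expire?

May 10, 2019

(a) grant + 13 years → 10 May 2019.
(b) filing + 15 years → 15 January 2016.
Later of the two: 10 May 2019.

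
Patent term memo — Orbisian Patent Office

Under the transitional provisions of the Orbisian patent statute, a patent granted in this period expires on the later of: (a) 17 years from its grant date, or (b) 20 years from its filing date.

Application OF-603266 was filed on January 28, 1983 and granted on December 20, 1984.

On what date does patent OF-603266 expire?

2003-01-28

(a) grant + 17 years → 20 December 2001.
(b) filing + 20 years → 28 January 2003.
Later of the two: 28 January 2003.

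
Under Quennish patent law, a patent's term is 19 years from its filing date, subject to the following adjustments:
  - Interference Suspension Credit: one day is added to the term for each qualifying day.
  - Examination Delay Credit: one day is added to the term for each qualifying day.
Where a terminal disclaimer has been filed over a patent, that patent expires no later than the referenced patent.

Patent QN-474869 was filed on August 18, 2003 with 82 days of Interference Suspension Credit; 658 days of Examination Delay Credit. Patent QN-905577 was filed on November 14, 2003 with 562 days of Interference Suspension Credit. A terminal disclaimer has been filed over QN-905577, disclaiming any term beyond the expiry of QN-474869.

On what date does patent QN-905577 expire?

2024-05-29

Natural term of QN-905577:
  Base: filing + 19 years → 14 November 2022.
  Interference Suspension Credit: +562 days → 29 May 2024.
Expiry of referenced patent QN-474869:
  Base: filing + 19 years → 18 August 2022.
  Interference Suspension Credit: +82 days → 8 November 2022.
  Examination Delay Credit: +658 days → 27 August 2024.
Terminal disclaimer: QN-905577 expires on the earlier of 29 May 2024 and 27 August 2024.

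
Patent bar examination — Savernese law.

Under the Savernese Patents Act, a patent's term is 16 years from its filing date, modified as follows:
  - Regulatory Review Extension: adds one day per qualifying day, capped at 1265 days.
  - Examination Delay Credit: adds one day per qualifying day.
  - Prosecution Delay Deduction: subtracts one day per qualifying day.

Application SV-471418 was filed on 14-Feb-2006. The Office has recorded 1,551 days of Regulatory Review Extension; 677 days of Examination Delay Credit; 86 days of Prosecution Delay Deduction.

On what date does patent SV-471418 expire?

2027-03-16

Base term: filing date + 16 years → 14 February 2022.
Regulatory Review Extension: 1551 days claimed exceeds the 1265-day cap, so +1265 days → 2 August 2025.
Examination Delay Credit: +677 days → 10 June 2027.
Prosecution Delay Deduction: −86 days → 16 March 2027.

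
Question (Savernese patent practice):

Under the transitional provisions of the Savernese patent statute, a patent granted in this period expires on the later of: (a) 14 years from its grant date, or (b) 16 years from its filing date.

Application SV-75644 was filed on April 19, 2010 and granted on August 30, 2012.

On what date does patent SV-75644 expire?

2026-08-30

(a) grant + 14 years → 30 August 2026.
(b) filing + 16 years → 19 April 2026.
Later of the two: 30 August 2026.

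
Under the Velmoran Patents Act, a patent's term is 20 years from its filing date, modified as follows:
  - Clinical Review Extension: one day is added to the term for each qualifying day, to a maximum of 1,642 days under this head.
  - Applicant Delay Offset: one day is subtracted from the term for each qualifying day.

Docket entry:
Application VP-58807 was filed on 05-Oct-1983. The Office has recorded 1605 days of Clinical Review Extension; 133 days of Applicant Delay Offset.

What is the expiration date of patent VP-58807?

October 16, 2007

Base term: filing date + 20 years → 5 October 2003.
Clinical Review Extension: 1605 days (within the 1642-day cap) → +1605 days → 26 February 2008.
Applicant Delay Offset: −133 days → 16 October 2007.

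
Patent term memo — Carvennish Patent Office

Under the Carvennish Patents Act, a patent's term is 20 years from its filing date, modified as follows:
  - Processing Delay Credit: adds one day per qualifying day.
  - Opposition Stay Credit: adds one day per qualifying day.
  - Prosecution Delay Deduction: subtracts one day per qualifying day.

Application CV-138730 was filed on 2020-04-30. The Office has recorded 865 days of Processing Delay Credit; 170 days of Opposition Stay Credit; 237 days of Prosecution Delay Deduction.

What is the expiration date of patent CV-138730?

2042-07-07

Base term: filing date + 20 years → 30 April 2040.
Processing Delay Credit: +865 days → 12 September 2042.
Opposition Stay Credit: +170 days → 1 March 2043.
Prosecution Delay Deduction: −237 days → 7 July 2042.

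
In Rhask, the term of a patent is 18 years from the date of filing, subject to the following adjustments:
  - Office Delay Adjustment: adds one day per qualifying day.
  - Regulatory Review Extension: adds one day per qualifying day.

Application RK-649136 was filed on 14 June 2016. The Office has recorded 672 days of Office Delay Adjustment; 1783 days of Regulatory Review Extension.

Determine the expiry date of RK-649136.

Base term: filing date + 18 years → 14 June 2034.
Office Delay Adjustment: +672 days → 16 April 2036.
Regulatory Review Extension: +1783 days → 4 March 2041.

March 4, 2041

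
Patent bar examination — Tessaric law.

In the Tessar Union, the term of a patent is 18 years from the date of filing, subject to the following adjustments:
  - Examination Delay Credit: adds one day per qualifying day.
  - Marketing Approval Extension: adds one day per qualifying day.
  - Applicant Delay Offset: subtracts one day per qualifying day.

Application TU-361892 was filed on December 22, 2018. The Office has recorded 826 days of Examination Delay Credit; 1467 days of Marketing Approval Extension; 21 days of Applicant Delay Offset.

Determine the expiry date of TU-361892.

Base term: filing date + 18 years → 22 December 2036.
Examination Delay Credit: +826 days → 28 March 2039.
Marketing Approval Extension: +1467 days → 3 April 2043.
Applicant Delay Offset: −21 days → 13 March 2043.

2043-03-13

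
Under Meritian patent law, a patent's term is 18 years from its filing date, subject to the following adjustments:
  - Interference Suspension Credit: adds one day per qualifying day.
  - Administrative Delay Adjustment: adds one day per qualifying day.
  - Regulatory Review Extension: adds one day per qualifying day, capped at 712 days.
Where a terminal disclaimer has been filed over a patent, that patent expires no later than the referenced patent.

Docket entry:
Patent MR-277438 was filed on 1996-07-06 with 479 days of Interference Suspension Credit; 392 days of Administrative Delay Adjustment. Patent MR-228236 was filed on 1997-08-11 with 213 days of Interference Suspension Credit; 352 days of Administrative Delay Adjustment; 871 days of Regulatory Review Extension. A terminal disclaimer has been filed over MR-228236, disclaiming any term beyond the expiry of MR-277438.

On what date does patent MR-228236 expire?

Natural term of MR-228236:
  Base: filing + 18 years → 11 August 2015.
  Interference Suspension Credit: +213 days → 11 March 2016.
  Administrative Delay Adjustment: +352 days → 26 February 2017.
  Regulatory Review Extension: 871 days claimed exceeds the 712-day cap, so +712 days → 8 February 2019.
Expiry of referenced patent MR-277438:
  Base: filing + 18 years → 6 July 2014.
  Interference Suspension Credit: +479 days → 28 October 2015.
  Administrative Delay Adjustment: +392 days → 23 November 2016.
Terminal disclaimer: MR-228236 expires on the earlier of 8 February 2019 and 23 November 2016.

November 23, 2016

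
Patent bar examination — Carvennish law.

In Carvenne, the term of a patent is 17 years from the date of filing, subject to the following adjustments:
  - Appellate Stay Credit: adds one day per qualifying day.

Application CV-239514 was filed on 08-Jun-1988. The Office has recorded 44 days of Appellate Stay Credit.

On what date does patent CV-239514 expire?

2005-07-22

Base term: filing date + 17 years → 8 June 2005.
Appellate Stay Credit: +44 days → 22 July 2005.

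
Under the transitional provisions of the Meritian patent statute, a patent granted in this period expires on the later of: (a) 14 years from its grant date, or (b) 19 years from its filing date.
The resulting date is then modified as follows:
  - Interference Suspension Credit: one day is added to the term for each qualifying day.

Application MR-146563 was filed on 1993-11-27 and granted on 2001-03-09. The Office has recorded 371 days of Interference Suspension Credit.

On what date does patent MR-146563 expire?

(a) grant + 14 years → 9 March 2015.
(b) filing + 19 years → 27 November 2012.
Later of the two: 9 March 2015.
Interference Suspension Credit: +371 days → 14 March 2016.

2016-03-14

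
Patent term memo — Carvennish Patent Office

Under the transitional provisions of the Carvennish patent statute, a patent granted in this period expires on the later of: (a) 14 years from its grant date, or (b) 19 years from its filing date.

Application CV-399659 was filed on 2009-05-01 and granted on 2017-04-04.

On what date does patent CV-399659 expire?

April 4, 2031

(a) grant + 14 years → 4 April 2031.
(b) filing + 19 years → 1 May 2028.
Later of the two: 4 April 2031.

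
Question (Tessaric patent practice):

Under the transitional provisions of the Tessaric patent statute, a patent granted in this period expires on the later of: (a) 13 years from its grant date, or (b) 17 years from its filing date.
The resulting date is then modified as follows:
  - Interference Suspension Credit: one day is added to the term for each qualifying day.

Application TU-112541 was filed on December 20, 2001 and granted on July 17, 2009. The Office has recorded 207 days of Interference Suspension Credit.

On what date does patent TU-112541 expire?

February 9, 2023

(a) grant + 13 years → 17 July 2022.
(b) filing + 17 years → 20 December 2018.
Later of the two: 17 July 2022.
Interference Suspension Credit: +207 days → 9 February 2023.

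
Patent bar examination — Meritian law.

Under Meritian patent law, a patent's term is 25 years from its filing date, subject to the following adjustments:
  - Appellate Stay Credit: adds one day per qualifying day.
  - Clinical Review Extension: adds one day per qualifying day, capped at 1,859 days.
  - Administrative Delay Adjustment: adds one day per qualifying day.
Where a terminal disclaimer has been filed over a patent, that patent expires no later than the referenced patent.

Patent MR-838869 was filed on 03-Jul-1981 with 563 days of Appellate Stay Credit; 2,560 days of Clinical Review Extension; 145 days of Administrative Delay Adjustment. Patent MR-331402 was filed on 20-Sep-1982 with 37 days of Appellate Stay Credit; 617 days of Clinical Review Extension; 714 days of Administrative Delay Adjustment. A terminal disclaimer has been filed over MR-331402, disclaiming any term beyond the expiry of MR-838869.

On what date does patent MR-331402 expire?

Natural term of MR-331402:
  Base: filing + 25 years → 20 September 2007.
  Appellate Stay Credit: +37 days → 27 October 2007.
  Clinical Review Extension: 617 days (within the 1859-day cap) → +617 days → 5 July 2009.
  Administrative Delay Adjustment: +714 days → 19 June 2011.
Expiry of referenced patent MR-838869:
  Base: filing + 25 years → 3 July 2006.
  Appellate Stay Credit: +563 days → 17 January 2008.
  Clinical Review Extension: 2560 days claimed exceeds the 1859-day cap, so +1859 days → 18 February 2013.
  Administrative Delay Adjustment: +145 days → 13 July 2013.
Terminal disclaimer: MR-331402 expires on the earlier of 19 June 2011 and 13 July 2013.

2011-06-19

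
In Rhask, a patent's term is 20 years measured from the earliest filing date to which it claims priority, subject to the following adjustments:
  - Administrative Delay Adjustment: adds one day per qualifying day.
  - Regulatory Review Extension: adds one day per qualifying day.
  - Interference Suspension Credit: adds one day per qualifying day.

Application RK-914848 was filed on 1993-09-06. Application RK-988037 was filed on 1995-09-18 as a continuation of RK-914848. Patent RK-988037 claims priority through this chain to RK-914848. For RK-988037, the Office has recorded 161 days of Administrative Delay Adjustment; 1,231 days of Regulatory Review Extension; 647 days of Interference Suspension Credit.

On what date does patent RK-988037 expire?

April 7, 2019

Earliest priority filing: 6 September 1993.
Base term: 6 September 1993 + 20 years → 6 September 2013.
Administrative Delay Adjustment: +161 days → 14 February 2014.
Regulatory Review Extension: +1231 days → 29 June 2017.
Interference Suspension Credit: +647 days → 7 April 2019.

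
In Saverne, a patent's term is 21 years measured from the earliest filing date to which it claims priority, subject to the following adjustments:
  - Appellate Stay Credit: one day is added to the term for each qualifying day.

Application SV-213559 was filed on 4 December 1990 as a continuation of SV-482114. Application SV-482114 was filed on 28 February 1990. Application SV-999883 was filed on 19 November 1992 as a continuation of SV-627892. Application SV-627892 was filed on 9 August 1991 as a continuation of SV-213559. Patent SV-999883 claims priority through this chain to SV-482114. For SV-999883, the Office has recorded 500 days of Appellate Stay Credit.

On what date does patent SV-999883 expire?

Earliest priority filing: 28 February 1990.
Base term: 28 February 1990 + 21 years → 28 February 2011.
Appellate Stay Credit: +500 days → 12 July 2012.

July 12, 2012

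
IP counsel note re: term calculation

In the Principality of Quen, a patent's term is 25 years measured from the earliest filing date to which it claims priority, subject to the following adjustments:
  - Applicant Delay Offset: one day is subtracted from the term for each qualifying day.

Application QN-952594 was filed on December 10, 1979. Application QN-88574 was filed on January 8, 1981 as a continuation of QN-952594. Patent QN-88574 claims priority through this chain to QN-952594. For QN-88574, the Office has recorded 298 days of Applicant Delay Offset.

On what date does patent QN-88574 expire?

Earliest priority filing: 10 December 1979.
Base term: 10 December 1979 + 25 years → 10 December 2004.
Applicant Delay Offset: −298 days → 16 February 2004.

2004-02-16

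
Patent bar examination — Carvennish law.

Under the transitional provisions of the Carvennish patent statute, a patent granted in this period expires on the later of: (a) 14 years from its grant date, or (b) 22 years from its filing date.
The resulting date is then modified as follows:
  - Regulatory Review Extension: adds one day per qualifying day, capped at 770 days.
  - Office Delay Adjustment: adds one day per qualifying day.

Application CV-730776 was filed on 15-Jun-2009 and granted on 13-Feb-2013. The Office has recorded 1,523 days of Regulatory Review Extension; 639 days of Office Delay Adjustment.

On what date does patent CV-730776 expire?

April 24, 2035

(a) grant + 14 years → 13 February 2027.
(b) filing + 22 years → 15 June 2031.
Later of the two: 15 June 2031.
Regulatory Review Extension: 1523 days claimed exceeds the 770-day cap, so +770 days → 24 July 2033.
Office Delay Adjustment: +639 days → 24 April 2035.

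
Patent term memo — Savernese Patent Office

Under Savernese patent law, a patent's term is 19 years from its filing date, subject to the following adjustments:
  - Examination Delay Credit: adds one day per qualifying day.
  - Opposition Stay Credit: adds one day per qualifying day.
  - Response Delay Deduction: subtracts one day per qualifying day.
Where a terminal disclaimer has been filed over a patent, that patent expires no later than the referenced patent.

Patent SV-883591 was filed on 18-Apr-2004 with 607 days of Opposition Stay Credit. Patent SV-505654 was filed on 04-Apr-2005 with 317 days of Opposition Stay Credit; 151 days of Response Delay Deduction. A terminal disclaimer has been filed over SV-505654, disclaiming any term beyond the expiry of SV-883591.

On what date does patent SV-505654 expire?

Natural term of SV-505654:
  Base: filing + 19 years → 4 April 2024.
  Opposition Stay Credit: +317 days → 15 February 2025.
  Response Delay Deduction: −151 days → 17 September 2024.
Expiry of referenced patent SV-883591:
  Base: filing + 19 years → 18 April 2023.
  Opposition Stay Credit: +607 days → 15 December 2024.
Terminal disclaimer: SV-505654 expires on the earlier of 17 September 2024 and 15 December 2024.

September 17, 2024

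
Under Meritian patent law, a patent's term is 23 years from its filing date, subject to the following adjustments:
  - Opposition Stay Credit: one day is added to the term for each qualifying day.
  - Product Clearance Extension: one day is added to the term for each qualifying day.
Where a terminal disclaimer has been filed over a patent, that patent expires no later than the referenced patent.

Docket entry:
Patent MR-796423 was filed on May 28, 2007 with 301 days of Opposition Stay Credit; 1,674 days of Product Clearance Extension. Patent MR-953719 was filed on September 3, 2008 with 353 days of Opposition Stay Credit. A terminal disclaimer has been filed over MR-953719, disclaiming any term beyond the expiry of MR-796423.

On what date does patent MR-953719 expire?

Natural term of MR-953719:
  Base: filing + 23 years → 3 September 2031.
  Opposition Stay Credit: +353 days → 21 August 2032.
Expiry of referenced patent MR-796423:
  Base: filing + 23 years → 28 May 2030.
  Opposition Stay Credit: +301 days → 25 March 2031.
  Product Clearance Extension: +1674 days → 24 October 2035.
Terminal disclaimer: MR-953719 expires on the earlier of 21 August 2032 and 24 October 2035.

2032-08-21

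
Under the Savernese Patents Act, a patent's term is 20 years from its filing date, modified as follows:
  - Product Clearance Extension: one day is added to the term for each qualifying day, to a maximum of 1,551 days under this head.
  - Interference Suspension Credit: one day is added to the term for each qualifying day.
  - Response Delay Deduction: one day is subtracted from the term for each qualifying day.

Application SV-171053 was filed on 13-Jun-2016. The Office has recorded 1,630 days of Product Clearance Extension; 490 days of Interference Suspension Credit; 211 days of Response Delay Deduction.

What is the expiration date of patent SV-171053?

June 17, 2041

Base term: filing date + 20 years → 13 June 2036.
Product Clearance Extension: 1630 days claimed exceeds the 1551-day cap, so +1551 days → 11 September 2040.
Interference Suspension Credit: +490 days → 14 January 2042.
Response Delay Deduction: −211 days → 17 June 2041.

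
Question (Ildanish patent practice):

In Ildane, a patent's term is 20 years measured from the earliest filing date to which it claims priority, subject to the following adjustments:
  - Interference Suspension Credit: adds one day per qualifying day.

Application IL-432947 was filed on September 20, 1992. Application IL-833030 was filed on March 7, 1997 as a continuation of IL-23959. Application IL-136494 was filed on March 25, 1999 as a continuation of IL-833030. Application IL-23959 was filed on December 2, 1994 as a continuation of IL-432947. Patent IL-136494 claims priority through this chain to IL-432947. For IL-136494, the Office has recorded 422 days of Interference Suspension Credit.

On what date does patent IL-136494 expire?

Earliest priority filing: 20 September 1992.
Base term: 20 September 1992 + 20 years → 20 September 2012.
Interference Suspension Credit: +422 days → 16 November 2013.

November 16, 2013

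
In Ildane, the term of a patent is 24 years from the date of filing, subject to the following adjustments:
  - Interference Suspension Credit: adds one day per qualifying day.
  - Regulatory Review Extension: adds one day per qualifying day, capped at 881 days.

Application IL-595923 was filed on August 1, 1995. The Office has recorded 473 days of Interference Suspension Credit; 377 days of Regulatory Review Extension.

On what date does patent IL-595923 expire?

2021-11-28

Base term: filing date + 24 years → 1 August 2019.
Interference Suspension Credit: +473 days → 16 November 2020.
Regulatory Review Extension: 377 days (within the 881-day cap) → +377 days → 28 November 2021.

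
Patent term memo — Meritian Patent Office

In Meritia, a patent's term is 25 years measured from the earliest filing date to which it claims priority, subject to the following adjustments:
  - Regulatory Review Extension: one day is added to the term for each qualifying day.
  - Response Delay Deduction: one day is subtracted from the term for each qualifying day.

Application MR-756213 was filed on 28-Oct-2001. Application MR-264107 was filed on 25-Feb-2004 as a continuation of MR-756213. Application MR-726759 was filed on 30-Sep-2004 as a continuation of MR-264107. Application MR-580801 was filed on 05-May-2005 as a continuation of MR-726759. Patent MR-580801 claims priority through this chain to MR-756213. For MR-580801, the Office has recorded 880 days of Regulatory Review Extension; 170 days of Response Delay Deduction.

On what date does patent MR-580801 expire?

2028-10-07

Earliest priority filing: 28 October 2001.
Base term: 28 October 2001 + 25 years → 28 October 2026.
Regulatory Review Extension: +880 days → 26 March 2029.
Response Delay Deduction: −170 days → 7 October 2028.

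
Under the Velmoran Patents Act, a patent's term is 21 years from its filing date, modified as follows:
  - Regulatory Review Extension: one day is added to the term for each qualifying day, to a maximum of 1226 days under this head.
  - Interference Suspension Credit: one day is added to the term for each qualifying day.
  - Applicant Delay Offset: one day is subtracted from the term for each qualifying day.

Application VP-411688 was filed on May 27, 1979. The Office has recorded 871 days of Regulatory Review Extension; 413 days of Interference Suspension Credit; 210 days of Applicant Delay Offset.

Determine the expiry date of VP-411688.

Base term: filing date + 21 years → 27 May 2000.
Regulatory Review Extension: 871 days (within the 1226-day cap) → +871 days → 15 October 2002.
Interference Suspension Credit: +413 days → 2 December 2003.
Applicant Delay Offset: −210 days → 6 May 2003.

2003-05-06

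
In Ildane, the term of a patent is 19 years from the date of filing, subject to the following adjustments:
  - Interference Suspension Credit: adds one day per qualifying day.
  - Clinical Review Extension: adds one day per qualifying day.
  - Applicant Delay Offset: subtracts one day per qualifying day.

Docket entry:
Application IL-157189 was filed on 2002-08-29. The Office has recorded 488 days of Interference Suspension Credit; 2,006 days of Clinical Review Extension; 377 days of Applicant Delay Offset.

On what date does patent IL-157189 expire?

Base term: filing date + 19 years → 29 August 2021.
Interference Suspension Credit: +488 days → 30 December 2022.
Clinical Review Extension: +2006 days → 27 June 2028.
Applicant Delay Offset: −377 days → 16 June 2027.

June 16, 2027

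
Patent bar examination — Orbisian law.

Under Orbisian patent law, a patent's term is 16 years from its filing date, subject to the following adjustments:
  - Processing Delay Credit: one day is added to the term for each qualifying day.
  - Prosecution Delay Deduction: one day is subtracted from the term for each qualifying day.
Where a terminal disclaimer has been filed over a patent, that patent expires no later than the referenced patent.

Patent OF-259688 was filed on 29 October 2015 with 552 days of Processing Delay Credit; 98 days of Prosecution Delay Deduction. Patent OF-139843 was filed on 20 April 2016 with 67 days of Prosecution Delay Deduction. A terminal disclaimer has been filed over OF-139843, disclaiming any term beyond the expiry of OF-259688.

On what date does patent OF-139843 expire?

February 13, 2032

Natural term of OF-139843:
  Base: filing + 16 years → 20 April 2032.
  Prosecution Delay Deduction: −67 days → 13 February 2032.
Expiry of referenced patent OF-259688:
  Base: filing + 16 years → 29 October 2031.
  Processing Delay Credit: +552 days → 3 May 2033.
  Prosecution Delay Deduction: −98 days → 25 January 2033.
Terminal disclaimer: OF-139843 expires on the earlier of 13 February 2032 and 25 January 2033.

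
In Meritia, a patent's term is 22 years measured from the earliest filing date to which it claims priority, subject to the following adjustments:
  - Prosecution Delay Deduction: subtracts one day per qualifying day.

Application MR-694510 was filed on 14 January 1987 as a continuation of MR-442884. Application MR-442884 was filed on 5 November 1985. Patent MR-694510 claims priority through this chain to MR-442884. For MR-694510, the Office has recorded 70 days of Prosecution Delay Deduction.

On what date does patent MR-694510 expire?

August 27, 2007

Earliest priority filing: 5 November 1985.
Base term: 5 November 1985 + 22 years → 5 November 2007.
Prosecution Delay Deduction: −70 days → 27 August 2007.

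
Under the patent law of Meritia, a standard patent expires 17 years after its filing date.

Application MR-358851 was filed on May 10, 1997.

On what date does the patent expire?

May 10, 2014

Filing date + 17 years → 10 May 2014.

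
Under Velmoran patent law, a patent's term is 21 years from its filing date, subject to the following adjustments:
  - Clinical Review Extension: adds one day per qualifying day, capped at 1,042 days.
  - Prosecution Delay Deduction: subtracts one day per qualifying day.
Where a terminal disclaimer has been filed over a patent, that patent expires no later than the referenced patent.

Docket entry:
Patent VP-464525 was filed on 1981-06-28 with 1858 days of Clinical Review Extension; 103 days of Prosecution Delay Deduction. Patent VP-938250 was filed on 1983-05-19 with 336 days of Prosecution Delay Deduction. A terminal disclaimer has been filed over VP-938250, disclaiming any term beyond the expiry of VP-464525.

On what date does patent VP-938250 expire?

2003-06-18

Natural term of VP-938250:
  Base: filing + 21 years → 19 May 2004.
  Prosecution Delay Deduction: −336 days → 18 June 2003.
Expiry of referenced patent VP-464525:
  Base: filing + 21 years → 28 June 2002.
  Clinical Review Extension: 1858 days claimed exceeds the 1042-day cap, so +1042 days → 5 May 2005.
  Prosecution Delay Deduction: −103 days → 22 January 2005.
Terminal disclaimer: VP-938250 expires on the earlier of 18 June 2003 and 22 January 2005.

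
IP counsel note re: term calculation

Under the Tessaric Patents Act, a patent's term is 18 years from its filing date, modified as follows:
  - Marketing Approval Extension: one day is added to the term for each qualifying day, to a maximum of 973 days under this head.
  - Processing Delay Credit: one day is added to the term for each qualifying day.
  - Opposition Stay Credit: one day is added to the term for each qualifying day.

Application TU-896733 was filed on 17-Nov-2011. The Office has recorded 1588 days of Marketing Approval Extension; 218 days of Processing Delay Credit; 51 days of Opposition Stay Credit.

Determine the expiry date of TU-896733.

2033-04-12

Base term: filing date + 18 years → 17 November 2029.
Marketing Approval Extension: 1588 days claimed exceeds the 973-day cap, so +973 days → 17 July 2032.
Processing Delay Credit: +218 days → 20 February 2033.
Opposition Stay Credit: +51 days → 12 April 2033.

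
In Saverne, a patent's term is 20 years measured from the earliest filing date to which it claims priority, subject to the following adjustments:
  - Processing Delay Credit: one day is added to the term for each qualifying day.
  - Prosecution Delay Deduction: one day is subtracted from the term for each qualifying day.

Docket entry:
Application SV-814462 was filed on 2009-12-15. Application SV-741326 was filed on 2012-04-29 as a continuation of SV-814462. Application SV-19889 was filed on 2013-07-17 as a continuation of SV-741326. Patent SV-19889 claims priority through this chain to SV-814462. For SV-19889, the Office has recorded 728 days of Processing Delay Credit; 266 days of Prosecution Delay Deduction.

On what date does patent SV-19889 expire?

2031-03-22

Earliest priority filing: 15 December 2009.
Base term: 15 December 2009 + 20 years → 15 December 2029.
Processing Delay Credit: +728 days → 13 December 2031.
Prosecution Delay Deduction: −266 days → 22 March 2031.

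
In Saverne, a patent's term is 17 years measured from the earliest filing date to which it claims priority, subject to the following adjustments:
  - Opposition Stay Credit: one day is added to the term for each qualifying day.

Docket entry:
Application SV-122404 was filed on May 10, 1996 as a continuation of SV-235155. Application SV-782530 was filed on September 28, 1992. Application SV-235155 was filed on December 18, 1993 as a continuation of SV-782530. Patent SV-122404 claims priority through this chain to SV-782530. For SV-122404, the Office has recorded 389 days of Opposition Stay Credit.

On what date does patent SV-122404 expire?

October 22, 2010

Earliest priority filing: 28 September 1992.
Base term: 28 September 1992 + 17 years → 28 September 2009.
Opposition Stay Credit: +389 days → 22 October 2010.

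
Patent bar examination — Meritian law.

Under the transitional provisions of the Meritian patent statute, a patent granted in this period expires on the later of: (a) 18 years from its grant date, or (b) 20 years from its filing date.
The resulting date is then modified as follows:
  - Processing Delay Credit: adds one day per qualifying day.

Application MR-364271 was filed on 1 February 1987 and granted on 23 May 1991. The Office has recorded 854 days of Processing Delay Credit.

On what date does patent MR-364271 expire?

(a) grant + 18 years → 23 May 2009.
(b) filing + 20 years → 1 February 2007.
Later of the two: 23 May 2009.
Processing Delay Credit: +854 days → 24 September 2011.

2011-09-24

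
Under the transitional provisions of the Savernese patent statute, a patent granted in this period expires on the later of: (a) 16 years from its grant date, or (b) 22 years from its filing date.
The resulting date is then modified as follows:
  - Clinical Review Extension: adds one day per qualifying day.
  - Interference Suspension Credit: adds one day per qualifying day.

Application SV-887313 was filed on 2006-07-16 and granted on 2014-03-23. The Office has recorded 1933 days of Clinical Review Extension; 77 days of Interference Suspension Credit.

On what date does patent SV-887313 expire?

September 23, 2035

(a) grant + 16 years → 23 March 2030.
(b) filing + 22 years → 16 July 2028.
Later of the two: 23 March 2030.
Clinical Review Extension: +1933 days → 8 July 2035.
Interference Suspension Credit: +77 days → 23 September 2035.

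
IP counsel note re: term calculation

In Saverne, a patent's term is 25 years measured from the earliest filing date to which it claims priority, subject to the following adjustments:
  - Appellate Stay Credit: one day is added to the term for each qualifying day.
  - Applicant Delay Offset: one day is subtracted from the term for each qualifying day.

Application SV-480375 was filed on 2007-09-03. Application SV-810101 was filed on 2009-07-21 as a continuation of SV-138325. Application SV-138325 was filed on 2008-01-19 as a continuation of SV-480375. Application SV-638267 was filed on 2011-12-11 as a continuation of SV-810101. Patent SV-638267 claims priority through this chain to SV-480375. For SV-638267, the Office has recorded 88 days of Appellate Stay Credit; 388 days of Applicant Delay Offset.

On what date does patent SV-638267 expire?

Earliest priority filing: 3 September 2007.
Base term: 3 September 2007 + 25 years → 3 September 2032.
Appellate Stay Credit: +88 days → 30 November 2032.
Applicant Delay Offset: −388 days → 8 November 2031.

2031-11-08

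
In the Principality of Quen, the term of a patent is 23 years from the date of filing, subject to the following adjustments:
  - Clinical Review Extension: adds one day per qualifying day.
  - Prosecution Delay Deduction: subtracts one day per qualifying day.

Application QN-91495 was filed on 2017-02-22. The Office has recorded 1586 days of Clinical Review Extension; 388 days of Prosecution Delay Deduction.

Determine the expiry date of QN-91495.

Base term: filing date + 23 years → 22 February 2040.
Clinical Review Extension: +1586 days → 26 June 2044.
Prosecution Delay Deduction: −388 days → 4 June 2043.

June 4, 2043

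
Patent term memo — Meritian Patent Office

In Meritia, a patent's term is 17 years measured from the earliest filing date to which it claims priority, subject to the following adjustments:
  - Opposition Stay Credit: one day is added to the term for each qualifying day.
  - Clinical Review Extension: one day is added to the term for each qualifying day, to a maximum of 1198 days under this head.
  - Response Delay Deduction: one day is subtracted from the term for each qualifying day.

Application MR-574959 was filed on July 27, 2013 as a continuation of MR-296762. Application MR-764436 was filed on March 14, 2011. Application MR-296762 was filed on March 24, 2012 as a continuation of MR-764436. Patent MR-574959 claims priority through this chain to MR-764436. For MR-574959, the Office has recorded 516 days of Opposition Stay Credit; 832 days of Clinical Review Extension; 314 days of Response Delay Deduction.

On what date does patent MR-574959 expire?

Earliest priority filing: 14 March 2011.
Base term: 14 March 2011 + 17 years → 14 March 2028.
Opposition Stay Credit: +516 days → 12 August 2029.
Clinical Review Extension: 832 days (within the 1198-day cap) → +832 days → 22 November 2031.
Response Delay Deduction: −314 days → 12 January 2031.

January 12, 2031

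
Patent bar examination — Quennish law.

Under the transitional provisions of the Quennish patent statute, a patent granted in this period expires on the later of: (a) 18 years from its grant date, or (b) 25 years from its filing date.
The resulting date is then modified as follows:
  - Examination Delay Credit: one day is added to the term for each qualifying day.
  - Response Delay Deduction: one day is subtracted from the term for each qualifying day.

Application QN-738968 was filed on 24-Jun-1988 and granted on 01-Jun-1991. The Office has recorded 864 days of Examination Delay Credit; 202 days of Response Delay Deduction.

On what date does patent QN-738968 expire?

(a) grant + 18 years → 1 June 2009.
(b) filing + 25 years → 24 June 2013.
Later of the two: 24 June 2013.
Examination Delay Credit: +864 days → 5 November 2015.
Response Delay Deduction: −202 days → 17 April 2015.

April 17, 2015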